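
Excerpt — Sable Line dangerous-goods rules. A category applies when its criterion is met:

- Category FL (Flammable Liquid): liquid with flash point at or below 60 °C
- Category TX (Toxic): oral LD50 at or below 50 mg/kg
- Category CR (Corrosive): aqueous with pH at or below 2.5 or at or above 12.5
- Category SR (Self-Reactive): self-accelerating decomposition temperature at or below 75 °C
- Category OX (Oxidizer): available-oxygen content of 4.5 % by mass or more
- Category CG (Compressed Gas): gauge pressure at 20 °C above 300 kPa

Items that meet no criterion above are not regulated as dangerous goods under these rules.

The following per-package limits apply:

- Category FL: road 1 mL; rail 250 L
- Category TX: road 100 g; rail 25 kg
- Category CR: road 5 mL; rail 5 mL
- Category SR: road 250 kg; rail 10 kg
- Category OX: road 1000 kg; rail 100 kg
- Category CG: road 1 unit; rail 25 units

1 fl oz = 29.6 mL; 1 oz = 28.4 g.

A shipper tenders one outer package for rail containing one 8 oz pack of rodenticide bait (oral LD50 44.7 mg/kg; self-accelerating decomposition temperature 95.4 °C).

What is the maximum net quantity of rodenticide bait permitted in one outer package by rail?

The rodenticide bait has oral LD50 44.7 mg/kg, which is ≤ 50 mg/kg, so it is Category TX (Toxic).
The rail limit for Category TX is 25 kg.

25 kg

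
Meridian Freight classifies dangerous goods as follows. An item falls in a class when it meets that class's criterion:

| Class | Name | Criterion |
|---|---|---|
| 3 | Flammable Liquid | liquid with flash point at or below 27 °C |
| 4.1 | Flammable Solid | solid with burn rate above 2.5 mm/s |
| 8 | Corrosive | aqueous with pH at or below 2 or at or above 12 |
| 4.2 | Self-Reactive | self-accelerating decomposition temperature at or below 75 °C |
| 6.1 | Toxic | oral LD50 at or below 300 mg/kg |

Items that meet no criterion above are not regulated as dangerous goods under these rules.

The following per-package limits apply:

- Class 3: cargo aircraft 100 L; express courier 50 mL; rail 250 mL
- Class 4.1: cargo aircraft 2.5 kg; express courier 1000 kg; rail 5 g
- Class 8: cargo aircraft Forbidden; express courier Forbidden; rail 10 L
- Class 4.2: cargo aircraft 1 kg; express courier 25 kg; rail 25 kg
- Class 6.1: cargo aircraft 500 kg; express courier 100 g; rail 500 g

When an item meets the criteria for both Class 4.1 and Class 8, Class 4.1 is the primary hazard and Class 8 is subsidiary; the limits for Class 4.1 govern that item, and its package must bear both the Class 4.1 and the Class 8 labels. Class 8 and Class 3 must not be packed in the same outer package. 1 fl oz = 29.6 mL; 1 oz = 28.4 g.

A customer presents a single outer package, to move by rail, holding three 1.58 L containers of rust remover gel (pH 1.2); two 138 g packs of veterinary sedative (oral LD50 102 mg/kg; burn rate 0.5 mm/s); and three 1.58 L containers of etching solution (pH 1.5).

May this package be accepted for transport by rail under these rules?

Yes

pH 1.2 meets the Class 8 criterion (Corrosive), so the rust remover gel is Class 8.
The veterinary sedative has oral LD50 102 mg/kg, which is ≤ 300 mg/kg, so it is Class 6.1 (Toxic).
Etching solution: pH 1.5 ≤ 2 → Class 8 (Corrosive).
Class 8 net quantity: (three 1.58 L containers = 4.74 L) + (three 1.58 L containers = 4.74 L) = 9.48 L.
9.48 L is within the rail limit of 10 L for Class 8.
Class 6.1 quantity: two 138 g packs = 276 g.
That is within the Class 6.1 rail limit of 500 g.
The segregation rule (Class 8 with Class 3) does not apply to Class 8 with Class 6.1.
Every hazard class is within its rail limit and no segregation rule is violated.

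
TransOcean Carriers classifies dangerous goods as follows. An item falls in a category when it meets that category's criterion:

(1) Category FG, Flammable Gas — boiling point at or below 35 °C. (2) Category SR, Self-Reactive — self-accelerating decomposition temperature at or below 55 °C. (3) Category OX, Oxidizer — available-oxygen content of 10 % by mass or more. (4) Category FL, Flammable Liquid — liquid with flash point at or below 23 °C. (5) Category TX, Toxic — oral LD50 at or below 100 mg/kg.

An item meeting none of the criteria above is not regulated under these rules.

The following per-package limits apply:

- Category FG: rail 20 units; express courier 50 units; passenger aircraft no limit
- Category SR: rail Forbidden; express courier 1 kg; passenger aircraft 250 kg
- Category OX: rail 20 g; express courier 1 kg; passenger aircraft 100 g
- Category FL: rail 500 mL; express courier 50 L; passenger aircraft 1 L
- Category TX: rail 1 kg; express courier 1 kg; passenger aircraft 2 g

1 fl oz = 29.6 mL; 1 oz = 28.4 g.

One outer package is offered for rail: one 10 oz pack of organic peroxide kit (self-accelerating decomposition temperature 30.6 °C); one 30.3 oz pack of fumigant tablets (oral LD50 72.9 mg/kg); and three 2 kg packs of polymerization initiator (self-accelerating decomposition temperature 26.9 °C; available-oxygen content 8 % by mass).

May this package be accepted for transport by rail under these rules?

With self-accelerating decomposition temperature 30.6 °C (≤ 55 °C), the organic peroxide kit falls in Category SR.
The fumigant tablets have oral LD50 72.9 mg/kg, which is ≤ 100 mg/kg, so they are Category TX (Toxic).
With self-accelerating decomposition temperature 26.9 °C (≤ 55 °C), the polymerization initiator falls in Category SR.
Category SR net quantity: (one 10 oz pack = 284 g) + (three 2 kg packs = 6 kg) = 6.284 kg.
By rail, Category SR is Forbidden regardless of quantity.
Category TX quantity: one 30.3 oz pack = 860.52 g.
860.52 g is within the rail limit of 1 kg for Category TX.

No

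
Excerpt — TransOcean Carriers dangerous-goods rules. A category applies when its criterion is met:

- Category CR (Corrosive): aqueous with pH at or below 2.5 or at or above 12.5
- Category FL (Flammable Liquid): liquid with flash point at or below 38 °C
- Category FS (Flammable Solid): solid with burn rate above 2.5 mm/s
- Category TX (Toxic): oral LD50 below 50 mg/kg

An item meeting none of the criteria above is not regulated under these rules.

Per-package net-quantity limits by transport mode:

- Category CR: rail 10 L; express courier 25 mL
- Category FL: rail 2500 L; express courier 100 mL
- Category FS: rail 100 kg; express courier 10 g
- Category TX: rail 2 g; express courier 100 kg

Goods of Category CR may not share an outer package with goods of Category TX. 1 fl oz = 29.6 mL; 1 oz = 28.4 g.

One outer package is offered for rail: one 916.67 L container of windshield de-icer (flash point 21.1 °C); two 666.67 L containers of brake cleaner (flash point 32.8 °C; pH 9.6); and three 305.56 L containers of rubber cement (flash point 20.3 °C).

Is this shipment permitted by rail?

No

The windshield de-icer has flash point 21.1 °C, which is ≤ 38 °C, so it is Category FL (Flammable Liquid).
Brake cleaner: flash point 32.8 °C ≤ 38 °C → Category FL (Flammable Liquid).
The rubber cement has flash point 20.3 °C, which is ≤ 38 °C, so it is Category FL (Flammable Liquid).
Total Category FL: 916.67 L + (two 666.67 L containers = 1333.34 L) + (three 305.56 L containers = 916.68 L) = 3166.69 L.
3166.69 L exceeds the rail limit of 2500 L for Category FL.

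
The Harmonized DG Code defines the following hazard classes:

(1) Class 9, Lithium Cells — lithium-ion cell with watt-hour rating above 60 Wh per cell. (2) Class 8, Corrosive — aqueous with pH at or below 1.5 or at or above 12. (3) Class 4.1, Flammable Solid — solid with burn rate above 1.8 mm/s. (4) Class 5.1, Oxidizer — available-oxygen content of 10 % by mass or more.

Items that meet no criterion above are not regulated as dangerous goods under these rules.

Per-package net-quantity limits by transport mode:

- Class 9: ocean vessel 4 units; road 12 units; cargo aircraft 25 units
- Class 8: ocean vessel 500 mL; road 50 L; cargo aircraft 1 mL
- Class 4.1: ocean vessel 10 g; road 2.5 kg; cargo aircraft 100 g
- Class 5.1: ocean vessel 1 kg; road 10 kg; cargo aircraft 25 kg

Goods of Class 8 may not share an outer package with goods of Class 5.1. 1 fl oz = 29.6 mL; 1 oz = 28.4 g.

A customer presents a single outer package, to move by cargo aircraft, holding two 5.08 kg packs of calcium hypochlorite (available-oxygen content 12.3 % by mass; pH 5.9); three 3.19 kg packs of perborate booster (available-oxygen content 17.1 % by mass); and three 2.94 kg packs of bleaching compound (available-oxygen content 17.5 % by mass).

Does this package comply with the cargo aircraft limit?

With available-oxygen content 12.3 % by mass (≥ 10 % by mass), the calcium hypochlorite falls in Class 5.1.
Available-oxygen content 17.1 % by mass meets the Class 5.1 criterion (Oxidizer), so the perborate booster is Class 5.1.
The bleaching compound has available-oxygen content 17.5 % by mass, which is ≥ 10 % by mass, so it is Class 5.1 (Oxidizer).
Class 5.1 net quantity: (two 5.08 kg packs = 10.16 kg) + (three 3.19 kg packs = 9.57 kg) + (three 2.94 kg packs = 8.82 kg) = 28.55 kg.
28.55 kg > 25 kg (cargo aircraft limit, Class 5.1) — over the limit.

No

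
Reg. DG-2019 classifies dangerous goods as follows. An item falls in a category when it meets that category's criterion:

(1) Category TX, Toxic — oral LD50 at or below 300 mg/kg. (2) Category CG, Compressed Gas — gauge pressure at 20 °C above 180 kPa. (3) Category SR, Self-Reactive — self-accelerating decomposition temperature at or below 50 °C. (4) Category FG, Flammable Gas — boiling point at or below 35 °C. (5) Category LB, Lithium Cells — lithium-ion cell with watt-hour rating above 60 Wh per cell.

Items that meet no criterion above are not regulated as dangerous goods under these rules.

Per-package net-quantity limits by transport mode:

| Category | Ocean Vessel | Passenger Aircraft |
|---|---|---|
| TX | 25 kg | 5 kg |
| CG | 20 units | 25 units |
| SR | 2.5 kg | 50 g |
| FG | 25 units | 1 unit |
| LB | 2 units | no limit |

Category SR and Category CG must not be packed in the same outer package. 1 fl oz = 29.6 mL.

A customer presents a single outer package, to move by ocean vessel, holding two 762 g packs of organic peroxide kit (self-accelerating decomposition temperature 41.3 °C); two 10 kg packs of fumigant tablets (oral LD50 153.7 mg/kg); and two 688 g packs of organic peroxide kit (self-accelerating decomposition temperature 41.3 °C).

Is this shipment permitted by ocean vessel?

No

With self-accelerating decomposition temperature 41.3 °C (≤ 50 °C), the organic peroxide kit falls in Category SR.
The fumigant tablets have oral LD50 153.7 mg/kg, which is ≤ 300 mg/kg, so they are Category TX (Toxic).
The organic peroxide kit has self-accelerating decomposition temperature 41.3 °C, which is ≤ 50 °C, so it is Category SR (Self-Reactive).
Category SR net quantity: (two 762 g packs = 1.524 kg) + (two 688 g packs = 1.376 kg) = 2.9 kg.
2.9 kg exceeds the ocean vessel limit of 2.5 kg for Category SR.
Category TX quantity: two 10 kg packs = 20 kg.
20 kg ≤ 25 kg (ocean vessel limit, Category TX) — within limit.
The segregation rule (Category SR with Category CG) does not apply to Category SR with Category TX.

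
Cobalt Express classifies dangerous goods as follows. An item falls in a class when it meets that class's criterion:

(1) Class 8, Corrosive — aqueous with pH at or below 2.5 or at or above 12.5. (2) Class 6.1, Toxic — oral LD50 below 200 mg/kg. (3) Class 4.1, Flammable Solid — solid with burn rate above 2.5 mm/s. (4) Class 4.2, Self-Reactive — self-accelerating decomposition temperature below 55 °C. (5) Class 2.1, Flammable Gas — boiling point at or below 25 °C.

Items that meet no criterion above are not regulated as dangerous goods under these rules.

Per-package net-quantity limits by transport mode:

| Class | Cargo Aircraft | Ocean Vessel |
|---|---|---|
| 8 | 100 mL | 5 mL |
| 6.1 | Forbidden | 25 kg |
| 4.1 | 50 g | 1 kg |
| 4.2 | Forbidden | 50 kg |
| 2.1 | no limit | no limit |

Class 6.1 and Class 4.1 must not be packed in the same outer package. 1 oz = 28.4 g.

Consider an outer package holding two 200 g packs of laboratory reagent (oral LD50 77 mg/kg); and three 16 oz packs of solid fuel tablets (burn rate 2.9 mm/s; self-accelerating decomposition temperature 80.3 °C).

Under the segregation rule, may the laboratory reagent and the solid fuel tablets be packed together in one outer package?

Oral LD50 77 mg/kg meets the Class 6.1 criterion (Toxic), so the laboratory reagent is Class 6.1.
The solid fuel tablets have burn rate 2.9 mm/s, which is > 2.5 mm/s, so they are Class 4.1 (Flammable Solid).
Class 6.1 and Class 4.1 may not share an outer package.

No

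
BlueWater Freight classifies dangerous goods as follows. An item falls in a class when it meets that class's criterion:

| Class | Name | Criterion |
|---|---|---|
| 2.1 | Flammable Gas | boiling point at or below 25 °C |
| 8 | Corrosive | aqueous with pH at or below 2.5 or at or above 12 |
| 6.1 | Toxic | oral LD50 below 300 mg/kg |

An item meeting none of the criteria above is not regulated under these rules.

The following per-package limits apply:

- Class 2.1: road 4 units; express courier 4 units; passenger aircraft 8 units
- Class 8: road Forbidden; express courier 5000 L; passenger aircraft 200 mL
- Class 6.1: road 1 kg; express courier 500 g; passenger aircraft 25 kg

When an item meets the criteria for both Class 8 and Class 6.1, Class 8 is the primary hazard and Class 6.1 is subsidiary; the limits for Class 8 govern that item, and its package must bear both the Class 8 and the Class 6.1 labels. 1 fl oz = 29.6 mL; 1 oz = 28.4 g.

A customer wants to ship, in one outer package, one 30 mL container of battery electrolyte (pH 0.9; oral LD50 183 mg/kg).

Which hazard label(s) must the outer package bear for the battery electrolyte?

Class 6.1 and 8

Battery electrolyte: pH 0.9 ≤ 2.5 → Class 8 (Corrosive).
With oral LD50 183 mg/kg (< 300 mg/kg), the battery electrolyte falls in Class 6.1.
By the precedence rule Class 8 is primary and Class 6.1 is subsidiary, and that rule requires both labels on the package.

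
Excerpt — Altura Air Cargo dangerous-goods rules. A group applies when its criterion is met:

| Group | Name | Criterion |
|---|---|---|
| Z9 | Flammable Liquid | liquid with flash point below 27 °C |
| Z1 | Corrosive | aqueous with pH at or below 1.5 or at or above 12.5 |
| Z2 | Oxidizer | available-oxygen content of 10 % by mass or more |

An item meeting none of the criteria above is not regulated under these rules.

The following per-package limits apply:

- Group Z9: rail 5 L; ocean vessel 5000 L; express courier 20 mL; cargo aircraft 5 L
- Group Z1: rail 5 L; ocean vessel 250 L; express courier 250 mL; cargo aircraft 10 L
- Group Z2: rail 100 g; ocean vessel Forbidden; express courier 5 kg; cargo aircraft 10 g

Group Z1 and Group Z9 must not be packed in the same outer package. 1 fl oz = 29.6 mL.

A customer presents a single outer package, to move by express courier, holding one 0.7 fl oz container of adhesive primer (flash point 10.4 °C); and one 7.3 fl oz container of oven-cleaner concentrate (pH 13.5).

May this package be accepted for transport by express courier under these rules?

No

Flash point 10.4 °C meets the Group Z9 criterion (Flammable Liquid), so the adhesive primer is Group Z9.
pH 13.5 meets the Group Z1 criterion (Corrosive), so the oven-cleaner concentrate is Group Z1.
Group Z1 quantity: one 7.3 fl oz container = 216.08 mL.
That is within the Group Z1 express courier limit of 250 mL.
Group Z9 quantity: one 0.7 fl oz container = 20.72 mL.
That exceeds the Group Z9 express courier limit of 20 mL.
Group Z1 and Group Z9 may not share an outer package.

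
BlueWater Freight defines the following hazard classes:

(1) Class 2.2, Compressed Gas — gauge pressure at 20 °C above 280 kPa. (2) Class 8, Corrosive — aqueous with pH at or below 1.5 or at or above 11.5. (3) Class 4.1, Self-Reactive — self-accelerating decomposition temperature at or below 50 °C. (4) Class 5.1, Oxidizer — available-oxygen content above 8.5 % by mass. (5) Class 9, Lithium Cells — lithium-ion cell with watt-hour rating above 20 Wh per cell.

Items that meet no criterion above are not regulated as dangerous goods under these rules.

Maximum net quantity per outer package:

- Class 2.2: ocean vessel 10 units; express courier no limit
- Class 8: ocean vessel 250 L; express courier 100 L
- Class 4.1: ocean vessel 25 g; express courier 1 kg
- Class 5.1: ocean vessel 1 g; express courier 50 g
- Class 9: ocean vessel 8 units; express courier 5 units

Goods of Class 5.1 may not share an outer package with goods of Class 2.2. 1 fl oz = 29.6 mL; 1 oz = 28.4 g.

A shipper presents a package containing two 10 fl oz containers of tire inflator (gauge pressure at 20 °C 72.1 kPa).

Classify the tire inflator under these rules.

Not regulated

gauge pressure at 20 °C 72.1 kPa is not above 280 kPa, so Class 2.2 does not apply.
No criterion is met, so the item is not regulated.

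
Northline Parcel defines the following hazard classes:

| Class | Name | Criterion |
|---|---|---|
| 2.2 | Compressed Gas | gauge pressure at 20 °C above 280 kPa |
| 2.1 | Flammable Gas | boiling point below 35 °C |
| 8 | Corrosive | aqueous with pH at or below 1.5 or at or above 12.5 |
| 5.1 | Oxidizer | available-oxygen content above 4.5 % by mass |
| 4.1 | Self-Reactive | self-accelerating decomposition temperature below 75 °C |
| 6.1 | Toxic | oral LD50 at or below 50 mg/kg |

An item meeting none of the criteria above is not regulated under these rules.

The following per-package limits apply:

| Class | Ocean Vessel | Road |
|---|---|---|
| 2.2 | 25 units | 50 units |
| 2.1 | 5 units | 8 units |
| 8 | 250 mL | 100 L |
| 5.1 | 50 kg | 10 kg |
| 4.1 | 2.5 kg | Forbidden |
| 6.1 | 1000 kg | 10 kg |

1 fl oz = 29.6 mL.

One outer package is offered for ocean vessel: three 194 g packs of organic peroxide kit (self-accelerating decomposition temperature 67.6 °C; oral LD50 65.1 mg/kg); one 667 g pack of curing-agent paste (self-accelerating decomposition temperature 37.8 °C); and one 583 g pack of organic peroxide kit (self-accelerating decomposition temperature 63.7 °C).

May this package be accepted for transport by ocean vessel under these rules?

With self-accelerating decomposition temperature 67.6 °C (< 75 °C), the organic peroxide kit falls in Class 4.1.
With self-accelerating decomposition temperature 37.8 °C (< 75 °C), the curing-agent paste falls in Class 4.1.
Self-accelerating decomposition temperature 63.7 °C meets the Class 4.1 criterion (Self-Reactive), so the organic peroxide kit is Class 4.1.
Class 4.1 net quantity: (three 194 g packs = 582 g) + 667 g + 583 g = 1.832 kg.
That is within the Class 4.1 ocean vessel limit of 2.5 kg.

Yes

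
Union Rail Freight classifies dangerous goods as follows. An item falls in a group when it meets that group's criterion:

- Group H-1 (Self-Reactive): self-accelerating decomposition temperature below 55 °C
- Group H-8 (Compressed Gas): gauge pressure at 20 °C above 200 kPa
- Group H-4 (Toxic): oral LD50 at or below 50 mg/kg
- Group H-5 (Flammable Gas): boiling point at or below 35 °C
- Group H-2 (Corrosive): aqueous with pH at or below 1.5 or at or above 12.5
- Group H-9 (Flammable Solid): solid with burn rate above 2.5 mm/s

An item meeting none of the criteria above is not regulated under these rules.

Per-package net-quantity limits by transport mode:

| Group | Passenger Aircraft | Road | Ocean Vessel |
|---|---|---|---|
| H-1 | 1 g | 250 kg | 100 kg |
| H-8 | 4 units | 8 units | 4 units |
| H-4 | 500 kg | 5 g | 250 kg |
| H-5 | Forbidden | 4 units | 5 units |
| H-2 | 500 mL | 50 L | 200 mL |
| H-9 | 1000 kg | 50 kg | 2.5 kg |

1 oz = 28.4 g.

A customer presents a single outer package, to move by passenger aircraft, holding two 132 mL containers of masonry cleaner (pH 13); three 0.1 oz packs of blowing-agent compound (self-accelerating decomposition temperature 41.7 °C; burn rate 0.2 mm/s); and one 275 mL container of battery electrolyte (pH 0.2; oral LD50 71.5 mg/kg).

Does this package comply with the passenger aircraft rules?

No

Masonry cleaner: pH 13 ≥ 12.5 → Group H-2 (Corrosive).
With self-accelerating decomposition temperature 41.7 °C (< 55 °C), the blowing-agent compound falls in Group H-1.
Battery electrolyte: pH 0.2 ≤ 1.5 → Group H-2 (Corrosive).
Total Group H-2: (two 132 mL containers = 264 mL) + 275 mL = 539 mL.
539 mL exceeds the passenger aircraft limit of 500 mL for Group H-2.
Group H-1 quantity: three 0.1 oz packs = 8.52 g.
8.52 g exceeds the passenger aircraft limit of 1 g for Group H-1.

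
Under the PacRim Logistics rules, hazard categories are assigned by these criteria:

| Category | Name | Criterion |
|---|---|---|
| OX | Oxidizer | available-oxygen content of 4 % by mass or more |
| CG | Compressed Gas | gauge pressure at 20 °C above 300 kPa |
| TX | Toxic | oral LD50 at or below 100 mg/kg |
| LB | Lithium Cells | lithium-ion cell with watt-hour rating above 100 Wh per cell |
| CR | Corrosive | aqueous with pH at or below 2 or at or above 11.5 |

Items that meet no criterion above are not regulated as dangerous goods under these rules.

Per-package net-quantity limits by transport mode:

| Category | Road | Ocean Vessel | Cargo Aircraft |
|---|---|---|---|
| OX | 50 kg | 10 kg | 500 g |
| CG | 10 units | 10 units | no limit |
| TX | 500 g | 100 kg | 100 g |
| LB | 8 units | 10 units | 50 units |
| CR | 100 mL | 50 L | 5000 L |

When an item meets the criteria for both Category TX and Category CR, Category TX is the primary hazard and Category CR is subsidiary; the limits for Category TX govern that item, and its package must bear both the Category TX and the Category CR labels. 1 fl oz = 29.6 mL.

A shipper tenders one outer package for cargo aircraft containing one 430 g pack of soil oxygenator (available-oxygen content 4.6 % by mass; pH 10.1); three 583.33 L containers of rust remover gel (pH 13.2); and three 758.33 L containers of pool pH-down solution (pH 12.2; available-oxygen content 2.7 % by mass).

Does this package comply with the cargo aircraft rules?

Yes

The soil oxygenator has available-oxygen content 4.6 % by mass, which is ≥ 4 % by mass, so it is Category OX (Oxidizer).
pH 13.2 meets the Category CR criterion (Corrosive), so the rust remover gel is Category CR.
With pH 12.2 (≥ 11.5), the pool pH-down solution falls in Category CR.
Total Category CR: (three 583.33 L containers = 1749.99 L) + (three 758.33 L containers = 2274.99 L) = 4024.98 L.
4024.98 L is within the cargo aircraft limit of 5000 L for Category CR.
Category OX quantity: 430 g.
That is within the Category OX cargo aircraft limit of 500 g.
Every hazard category is within its cargo aircraft limit and no segregation rule is violated.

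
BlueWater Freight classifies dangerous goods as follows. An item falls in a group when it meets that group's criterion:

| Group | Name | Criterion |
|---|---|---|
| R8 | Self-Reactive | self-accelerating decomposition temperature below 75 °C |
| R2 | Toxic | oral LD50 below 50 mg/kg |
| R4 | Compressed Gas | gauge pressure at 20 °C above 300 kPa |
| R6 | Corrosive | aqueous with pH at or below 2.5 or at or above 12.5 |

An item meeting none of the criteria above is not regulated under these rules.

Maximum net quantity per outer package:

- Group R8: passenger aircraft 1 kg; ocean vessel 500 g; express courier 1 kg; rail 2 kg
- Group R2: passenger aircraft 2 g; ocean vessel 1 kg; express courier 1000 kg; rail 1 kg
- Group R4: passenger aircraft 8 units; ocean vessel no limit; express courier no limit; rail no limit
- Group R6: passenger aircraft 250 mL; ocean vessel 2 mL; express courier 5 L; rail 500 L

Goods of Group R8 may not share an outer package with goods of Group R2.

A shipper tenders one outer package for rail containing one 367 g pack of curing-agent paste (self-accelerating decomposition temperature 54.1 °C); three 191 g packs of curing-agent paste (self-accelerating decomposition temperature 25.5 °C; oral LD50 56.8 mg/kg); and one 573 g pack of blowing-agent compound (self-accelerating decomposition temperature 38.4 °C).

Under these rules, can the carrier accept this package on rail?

Yes

Curing-agent paste: self-accelerating decomposition temperature 54.1 °C < 75 °C → Group R8 (Self-Reactive).
With self-accelerating decomposition temperature 25.5 °C (< 75 °C), the curing-agent paste falls in Group R8.
With self-accelerating decomposition temperature 38.4 °C (< 75 °C), the blowing-agent compound falls in Group R8.
Group R8 net quantity: 367 g + (three 191 g packs = 573 g) + 573 g = 1.513 kg.
That is within the Group R8 rail limit of 2 kg.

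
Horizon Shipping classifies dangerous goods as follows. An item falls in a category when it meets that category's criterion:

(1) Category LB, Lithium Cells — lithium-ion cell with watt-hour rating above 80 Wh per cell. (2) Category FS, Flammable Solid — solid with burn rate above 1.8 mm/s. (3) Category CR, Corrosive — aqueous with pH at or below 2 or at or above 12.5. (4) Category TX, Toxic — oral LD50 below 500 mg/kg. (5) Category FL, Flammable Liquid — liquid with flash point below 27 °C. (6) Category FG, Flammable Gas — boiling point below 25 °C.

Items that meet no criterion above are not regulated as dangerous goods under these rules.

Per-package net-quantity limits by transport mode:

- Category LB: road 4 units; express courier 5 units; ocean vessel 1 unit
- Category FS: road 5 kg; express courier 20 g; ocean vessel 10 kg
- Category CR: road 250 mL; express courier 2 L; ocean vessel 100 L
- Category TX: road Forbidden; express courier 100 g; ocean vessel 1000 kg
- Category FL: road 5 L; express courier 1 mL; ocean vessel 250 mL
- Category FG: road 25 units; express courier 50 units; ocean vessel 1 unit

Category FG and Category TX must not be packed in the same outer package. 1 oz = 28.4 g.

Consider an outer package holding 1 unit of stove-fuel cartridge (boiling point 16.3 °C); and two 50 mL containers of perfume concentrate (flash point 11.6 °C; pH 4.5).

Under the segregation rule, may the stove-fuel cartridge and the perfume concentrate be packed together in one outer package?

Yes

Boiling point 16.3 °C meets the Category FG criterion (Flammable Gas), so the stove-fuel cartridge is Category FG.
With flash point 11.6 °C (< 27 °C), the perfume concentrate falls in Category FL.
No segregation rule bars Category FG with Category FL.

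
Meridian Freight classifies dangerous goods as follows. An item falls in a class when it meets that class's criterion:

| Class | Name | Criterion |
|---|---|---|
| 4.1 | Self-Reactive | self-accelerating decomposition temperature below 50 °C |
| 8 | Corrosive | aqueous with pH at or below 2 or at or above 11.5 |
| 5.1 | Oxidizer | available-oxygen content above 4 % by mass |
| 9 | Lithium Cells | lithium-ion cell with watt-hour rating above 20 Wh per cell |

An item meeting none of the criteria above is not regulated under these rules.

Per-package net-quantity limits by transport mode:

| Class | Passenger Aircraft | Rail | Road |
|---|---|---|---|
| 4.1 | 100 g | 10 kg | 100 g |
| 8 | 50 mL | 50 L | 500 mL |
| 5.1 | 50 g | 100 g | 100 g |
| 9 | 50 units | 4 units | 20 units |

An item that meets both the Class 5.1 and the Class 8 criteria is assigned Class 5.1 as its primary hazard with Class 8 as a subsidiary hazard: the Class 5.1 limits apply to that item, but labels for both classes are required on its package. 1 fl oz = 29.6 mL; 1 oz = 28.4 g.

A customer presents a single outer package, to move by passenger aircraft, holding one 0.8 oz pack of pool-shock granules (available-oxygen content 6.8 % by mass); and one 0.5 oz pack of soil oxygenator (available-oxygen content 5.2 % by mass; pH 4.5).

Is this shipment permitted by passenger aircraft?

Pool-shock granules: available-oxygen content 6.8 % by mass > 4 % by mass → Class 5.1 (Oxidizer).
Soil oxygenator: available-oxygen content 5.2 % by mass > 4 % by mass → Class 5.1 (Oxidizer).
Total Class 5.1: (one 0.8 oz pack = 22.72 g) + (one 0.5 oz pack = 14.2 g) = 36.92 g.
36.92 g ≤ 50 g (passenger aircraft limit, Class 5.1) — within limit.

Yes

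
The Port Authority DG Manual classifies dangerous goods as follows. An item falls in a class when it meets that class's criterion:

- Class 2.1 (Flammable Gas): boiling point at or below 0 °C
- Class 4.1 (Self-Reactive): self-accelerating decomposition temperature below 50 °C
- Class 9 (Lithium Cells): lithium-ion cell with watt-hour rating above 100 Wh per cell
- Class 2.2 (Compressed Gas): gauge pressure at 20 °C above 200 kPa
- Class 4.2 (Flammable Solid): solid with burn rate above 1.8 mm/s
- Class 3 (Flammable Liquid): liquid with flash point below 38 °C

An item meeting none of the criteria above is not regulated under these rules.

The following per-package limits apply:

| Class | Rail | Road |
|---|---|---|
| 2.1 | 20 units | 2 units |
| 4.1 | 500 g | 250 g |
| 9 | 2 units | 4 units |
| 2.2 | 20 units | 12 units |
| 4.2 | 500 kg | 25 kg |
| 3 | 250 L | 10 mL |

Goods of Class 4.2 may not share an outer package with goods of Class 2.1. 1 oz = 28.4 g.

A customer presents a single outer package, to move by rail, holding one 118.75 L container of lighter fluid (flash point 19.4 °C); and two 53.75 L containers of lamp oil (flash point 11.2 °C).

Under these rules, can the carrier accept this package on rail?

Yes

With flash point 19.4 °C (< 38 °C), the lighter fluid falls in Class 3.
The lamp oil has flash point 11.2 °C, which is < 38 °C, so it is Class 3 (Flammable Liquid).
Class 3 net quantity: 118.75 L + (two 53.75 L containers = 107.5 L) = 226.25 L.
226.25 L is within the rail limit of 250 L for Class 3.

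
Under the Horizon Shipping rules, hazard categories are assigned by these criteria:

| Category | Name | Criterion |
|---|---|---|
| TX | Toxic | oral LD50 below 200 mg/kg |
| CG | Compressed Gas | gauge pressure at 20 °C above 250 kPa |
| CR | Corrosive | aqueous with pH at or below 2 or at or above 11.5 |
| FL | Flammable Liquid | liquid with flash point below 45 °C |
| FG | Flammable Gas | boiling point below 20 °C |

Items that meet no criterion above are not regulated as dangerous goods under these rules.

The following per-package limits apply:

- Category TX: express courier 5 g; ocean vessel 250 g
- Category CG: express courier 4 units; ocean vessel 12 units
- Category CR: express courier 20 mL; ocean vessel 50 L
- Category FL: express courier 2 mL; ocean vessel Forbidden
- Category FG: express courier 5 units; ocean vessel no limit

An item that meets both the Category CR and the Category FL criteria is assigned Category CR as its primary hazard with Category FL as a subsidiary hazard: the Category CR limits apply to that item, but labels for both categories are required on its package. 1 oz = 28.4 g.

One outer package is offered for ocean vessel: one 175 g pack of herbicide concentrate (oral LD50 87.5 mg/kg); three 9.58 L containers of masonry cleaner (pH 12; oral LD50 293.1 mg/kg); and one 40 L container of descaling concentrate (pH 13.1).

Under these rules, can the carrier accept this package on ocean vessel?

No

Oral LD50 87.5 mg/kg meets the Category TX criterion (Toxic), so the herbicide concentrate is Category TX.
With pH 12 (≥ 11.5), the masonry cleaner falls in Category CR.
The descaling concentrate has pH 13.1, which is ≥ 11.5, so it is Category CR (Corrosive).
Category TX quantity: 175 g.
175 g ≤ 250 g (ocean vessel limit, Category TX) — within limit.
Total Category CR: (three 9.58 L containers = 28.74 L) + 40 L = 68.74 L.
68.74 L exceeds the ocean vessel limit of 50 L for Category CR.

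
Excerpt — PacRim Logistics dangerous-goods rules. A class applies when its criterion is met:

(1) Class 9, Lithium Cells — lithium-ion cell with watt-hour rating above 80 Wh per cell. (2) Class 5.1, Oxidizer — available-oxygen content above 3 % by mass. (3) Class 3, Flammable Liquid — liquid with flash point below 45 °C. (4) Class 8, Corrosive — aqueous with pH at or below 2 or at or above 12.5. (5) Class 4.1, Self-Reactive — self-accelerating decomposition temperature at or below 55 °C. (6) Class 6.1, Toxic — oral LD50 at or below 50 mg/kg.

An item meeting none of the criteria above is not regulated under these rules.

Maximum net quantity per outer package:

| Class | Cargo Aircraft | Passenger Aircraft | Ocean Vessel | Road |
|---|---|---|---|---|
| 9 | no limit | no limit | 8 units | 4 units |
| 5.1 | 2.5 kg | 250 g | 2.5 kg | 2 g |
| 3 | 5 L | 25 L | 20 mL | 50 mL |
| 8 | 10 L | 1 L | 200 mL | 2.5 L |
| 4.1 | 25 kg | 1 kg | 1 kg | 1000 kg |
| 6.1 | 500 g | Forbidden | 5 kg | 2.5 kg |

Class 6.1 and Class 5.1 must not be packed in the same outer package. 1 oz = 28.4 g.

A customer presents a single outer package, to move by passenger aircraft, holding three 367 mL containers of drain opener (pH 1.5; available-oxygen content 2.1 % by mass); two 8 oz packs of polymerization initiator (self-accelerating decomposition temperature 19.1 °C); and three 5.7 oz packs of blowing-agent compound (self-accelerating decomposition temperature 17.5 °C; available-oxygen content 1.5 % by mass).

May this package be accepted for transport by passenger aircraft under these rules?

No

With pH 1.5 (≤ 2), the drain opener falls in Class 8.
Polymerization initiator: self-accelerating decomposition temperature 19.1 °C ≤ 55 °C → Class 4.1 (Self-Reactive).
With self-accelerating decomposition temperature 17.5 °C (≤ 55 °C), the blowing-agent compound falls in Class 4.1.
Total Class 4.1: (two 8 oz packs = 454.4 g) + (three 5.7 oz packs = 485.64 g) = 940.04 g.
That is within the Class 4.1 passenger aircraft limit of 1 kg.
Class 8 quantity: three 367 mL containers = 1.101 L.
That exceeds the Class 8 passenger aircraft limit of 1 L.
The segregation rule (Class 6.1 with Class 5.1) does not apply to Class 4.1 with Class 8.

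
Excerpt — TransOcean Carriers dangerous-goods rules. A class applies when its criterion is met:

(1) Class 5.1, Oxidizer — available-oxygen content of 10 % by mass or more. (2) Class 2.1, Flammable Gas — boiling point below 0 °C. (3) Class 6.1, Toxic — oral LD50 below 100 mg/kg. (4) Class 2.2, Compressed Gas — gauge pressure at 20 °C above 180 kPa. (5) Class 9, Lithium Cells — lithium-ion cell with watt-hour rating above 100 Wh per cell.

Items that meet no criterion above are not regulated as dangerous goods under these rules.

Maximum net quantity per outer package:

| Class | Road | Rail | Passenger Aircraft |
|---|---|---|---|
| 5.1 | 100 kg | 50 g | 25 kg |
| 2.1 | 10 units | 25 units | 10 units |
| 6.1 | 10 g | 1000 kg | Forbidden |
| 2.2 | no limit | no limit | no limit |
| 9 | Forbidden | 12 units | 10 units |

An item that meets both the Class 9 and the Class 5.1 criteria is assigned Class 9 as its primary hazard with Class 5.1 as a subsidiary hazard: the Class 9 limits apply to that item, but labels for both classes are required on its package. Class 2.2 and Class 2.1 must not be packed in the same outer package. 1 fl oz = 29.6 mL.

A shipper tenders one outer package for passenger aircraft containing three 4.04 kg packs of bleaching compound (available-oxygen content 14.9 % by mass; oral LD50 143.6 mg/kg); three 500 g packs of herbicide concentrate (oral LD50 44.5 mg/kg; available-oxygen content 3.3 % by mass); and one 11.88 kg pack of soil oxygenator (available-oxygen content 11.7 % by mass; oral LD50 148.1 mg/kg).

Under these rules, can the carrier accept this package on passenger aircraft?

No

With available-oxygen content 14.9 % by mass (≥ 10 % by mass), the bleaching compound falls in Class 5.1.
Oral LD50 44.5 mg/kg meets the Class 6.1 criterion (Toxic), so the herbicide concentrate is Class 6.1.
With available-oxygen content 11.7 % by mass (≥ 10 % by mass), the soil oxygenator falls in Class 5.1.
Class 6.1 quantity: three 500 g packs = 1.5 kg.
By passenger aircraft, Class 6.1 is Forbidden regardless of quantity.
Class 5.1 net quantity: (three 4.04 kg packs = 12.12 kg) + 11.88 kg = 24 kg.
24 kg is within the passenger aircraft limit of 25 kg for Class 5.1.
The segregation rule (Class 2.2 with Class 2.1) does not apply to Class 6.1 with Class 5.1.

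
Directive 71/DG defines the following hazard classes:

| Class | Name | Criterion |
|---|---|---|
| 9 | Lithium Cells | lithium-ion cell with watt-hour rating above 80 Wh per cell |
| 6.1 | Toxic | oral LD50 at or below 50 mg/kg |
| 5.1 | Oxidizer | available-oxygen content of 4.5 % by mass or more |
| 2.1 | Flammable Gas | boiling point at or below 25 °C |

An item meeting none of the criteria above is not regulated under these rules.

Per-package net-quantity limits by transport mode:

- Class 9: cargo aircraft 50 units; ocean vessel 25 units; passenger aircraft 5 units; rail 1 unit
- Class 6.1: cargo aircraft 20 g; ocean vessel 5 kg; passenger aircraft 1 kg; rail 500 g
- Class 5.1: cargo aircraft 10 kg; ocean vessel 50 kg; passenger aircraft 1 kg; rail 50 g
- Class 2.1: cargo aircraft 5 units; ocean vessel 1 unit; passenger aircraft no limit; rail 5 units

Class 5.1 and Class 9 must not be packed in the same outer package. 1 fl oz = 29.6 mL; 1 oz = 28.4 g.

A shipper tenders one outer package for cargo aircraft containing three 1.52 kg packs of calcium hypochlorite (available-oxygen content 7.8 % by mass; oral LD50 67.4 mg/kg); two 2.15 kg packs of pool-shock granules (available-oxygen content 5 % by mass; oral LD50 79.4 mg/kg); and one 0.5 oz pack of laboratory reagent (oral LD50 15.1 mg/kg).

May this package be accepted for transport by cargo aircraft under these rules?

Yes

Calcium hypochlorite: available-oxygen content 7.8 % by mass ≥ 4.5 % by mass → Class 5.1 (Oxidizer).
Pool-shock granules: available-oxygen content 5 % by mass ≥ 4.5 % by mass → Class 5.1 (Oxidizer).
Laboratory reagent: oral LD50 15.1 mg/kg ≤ 50 mg/kg → Class 6.1 (Toxic).
Class 5.1 net quantity: (three 1.52 kg packs = 4.56 kg) + (two 2.15 kg packs = 4.3 kg) = 8.86 kg.
8.86 kg ≤ 10 kg (cargo aircraft limit, Class 5.1) — within limit.
Class 6.1 quantity: one 0.5 oz pack = 14.2 g.
That is within the Class 6.1 cargo aircraft limit of 20 g.
The segregation rule (Class 5.1 with Class 9) does not apply to Class 5.1 with Class 6.1.
Every hazard class is within its cargo aircraft limit and no segregation rule is violated.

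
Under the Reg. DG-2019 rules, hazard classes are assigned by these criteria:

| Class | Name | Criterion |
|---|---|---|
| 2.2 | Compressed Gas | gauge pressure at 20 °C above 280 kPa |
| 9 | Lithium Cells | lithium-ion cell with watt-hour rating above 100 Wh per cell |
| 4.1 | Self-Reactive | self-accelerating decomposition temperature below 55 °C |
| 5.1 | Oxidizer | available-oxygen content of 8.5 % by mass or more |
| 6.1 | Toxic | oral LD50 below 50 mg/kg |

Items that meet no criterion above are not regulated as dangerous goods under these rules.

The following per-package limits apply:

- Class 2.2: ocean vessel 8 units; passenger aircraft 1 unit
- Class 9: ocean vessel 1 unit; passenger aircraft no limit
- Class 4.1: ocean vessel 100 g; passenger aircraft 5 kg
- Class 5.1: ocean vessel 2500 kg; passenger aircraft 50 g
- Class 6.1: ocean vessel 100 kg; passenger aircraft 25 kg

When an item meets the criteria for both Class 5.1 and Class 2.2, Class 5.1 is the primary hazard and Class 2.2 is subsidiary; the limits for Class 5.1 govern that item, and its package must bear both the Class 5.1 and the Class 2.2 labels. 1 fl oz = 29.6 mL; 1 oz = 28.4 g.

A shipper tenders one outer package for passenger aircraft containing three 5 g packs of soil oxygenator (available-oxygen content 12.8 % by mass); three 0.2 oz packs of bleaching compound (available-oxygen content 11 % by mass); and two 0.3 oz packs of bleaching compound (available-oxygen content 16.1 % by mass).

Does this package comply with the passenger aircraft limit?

Available-oxygen content 12.8 % by mass meets the Class 5.1 criterion (Oxidizer), so the soil oxygenator is Class 5.1.
With available-oxygen content 11 % by mass (≥ 8.5 % by mass), the bleaching compound falls in Class 5.1.
With available-oxygen content 16.1 % by mass (≥ 8.5 % by mass), the bleaching compound falls in Class 5.1.
Total Class 5.1: (three 5 g packs = 15 g) + (three 0.2 oz packs = 17.04 g) + (two 0.3 oz packs = 17.04 g) = 49.08 g.
49.08 g is within the passenger aircraft limit of 50 g for Class 5.1.

Yes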